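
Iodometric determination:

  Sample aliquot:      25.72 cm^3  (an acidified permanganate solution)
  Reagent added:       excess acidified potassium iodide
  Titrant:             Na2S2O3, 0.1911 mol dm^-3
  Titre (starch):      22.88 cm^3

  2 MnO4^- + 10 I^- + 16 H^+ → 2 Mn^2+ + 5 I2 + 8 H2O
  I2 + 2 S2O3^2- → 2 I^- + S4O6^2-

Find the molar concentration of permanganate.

n(S2O3^2-) = 0.02288 × 0.1911 = 4.372 × 10^-3 mol
n(I2) = n(S2O3^2-)/2 = 2.186 × 10^-3 mol
From the 2:5 ratio, n(MnO4^-) in the aliquot = 2/5 × 2.186 × 10^-3 = 8.745 × 10^-4 mol
[MnO4^-] = 8.745 × 10^-4 / 0.02572 = 0.03400 mol/L

0.03400 mol/L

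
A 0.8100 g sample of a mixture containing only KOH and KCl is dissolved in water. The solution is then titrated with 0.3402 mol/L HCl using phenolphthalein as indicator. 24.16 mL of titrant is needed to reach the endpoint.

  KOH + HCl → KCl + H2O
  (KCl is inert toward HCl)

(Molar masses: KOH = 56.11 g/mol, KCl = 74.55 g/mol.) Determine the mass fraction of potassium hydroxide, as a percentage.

n(HCl) = 0.02416 × 0.3402 = 8.219 × 10^-3 mol
Let x = n(KOH), y = n(KCl).
Titrant: 1x = 8.219 × 10^-3;  mass: 56.11x + 74.55y = 0.8100
Solving, x = 8.219 × 10^-3 mol, y = 4.679 × 10^-3 mol
mass of KOH = 8.219 × 10^-3 × 56.11 = 0.4612 g
% KOH = 0.4612 / 0.8100 × 100 = 56.94 %

56.94 %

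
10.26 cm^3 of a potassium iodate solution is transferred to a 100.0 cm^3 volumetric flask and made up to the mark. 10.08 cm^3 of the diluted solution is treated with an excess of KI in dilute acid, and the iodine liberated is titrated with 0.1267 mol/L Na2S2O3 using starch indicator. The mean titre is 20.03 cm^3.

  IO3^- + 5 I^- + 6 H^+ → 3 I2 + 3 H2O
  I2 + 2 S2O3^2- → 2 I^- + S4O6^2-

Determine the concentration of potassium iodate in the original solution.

n(S2O3^2-) = 0.02003 × 0.1267 = 2.538 × 10^-3 mol
n(I2) = n(S2O3^2-)/2 = 1.269 × 10^-3 mol
From the 1:3 ratio, n(IO3^-) in the aliquot = 1/3 × 1.269 × 10^-3 = 4.230 × 10^-4 mol
[IO3^-]_dilute = 4.230 × 10^-4 / 0.01008 = 0.04196 mol/L
[IO3^-]_original = 0.04196 × 100.0/10.26 = 0.4090 mol/L

0.4090 mol/L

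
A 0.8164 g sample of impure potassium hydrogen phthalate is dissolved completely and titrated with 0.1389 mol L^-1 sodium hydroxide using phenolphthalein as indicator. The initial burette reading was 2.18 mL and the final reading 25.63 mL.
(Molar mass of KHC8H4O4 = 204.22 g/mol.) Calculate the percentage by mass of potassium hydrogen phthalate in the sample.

81.48 %

KHC8H4O4 + NaOH → KNaC8H4O4 + H2O
n(NaOH) = 0.02345 L × 0.1389 mol/L = 3.257 × 10^-3 mol
n(KHC8H4O4) = 3.257 × 10^-3 mol (1:1 ratio)
mass of KHC8H4O4 = 3.257 × 10^-3 × 204.22 g/mol = 0.6652 g
% KHC8H4O4 = 0.6652 / 0.8164 × 100 = 81.48 %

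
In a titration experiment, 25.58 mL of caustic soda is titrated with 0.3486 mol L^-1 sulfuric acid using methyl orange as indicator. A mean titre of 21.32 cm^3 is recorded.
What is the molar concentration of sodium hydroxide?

0.5811 mol/L

2 NaOH + H2SO4 → Na2SO4 + 2 H2O
n(H2SO4) = 0.02132 L × 0.3486 mol/L = 7.432 × 10^-3 mol
From the 2:1 mole ratio, n(NaOH) = 2/1 × 7.432 × 10^-3 = 0.01486 mol
[NaOH] = 0.01486 mol / 0.02558 L = 0.5811 mol/L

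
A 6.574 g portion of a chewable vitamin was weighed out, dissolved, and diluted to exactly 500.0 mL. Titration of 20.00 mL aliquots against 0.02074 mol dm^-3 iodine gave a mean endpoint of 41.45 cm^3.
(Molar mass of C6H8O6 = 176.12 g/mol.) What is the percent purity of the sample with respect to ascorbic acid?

57.58 %

C6H8O6 + I2 → C6H6O6 + 2 HI
n(I2) per titration = 0.04145 × 0.02074 = 8.597 × 10^-4 mol
n(C6H8O6) in each aliquot = 8.597 × 10^-4 mol (1:1 ratio)
n(C6H8O6) in the whole flask = 8.597 × 10^-4 × 500.0/20.00 = 0.02149 mol
mass of C6H8O6 = 0.02149 × 176.12 = 3.785 g
% C6H8O6 = 3.785 / 6.574 × 100 = 57.58 %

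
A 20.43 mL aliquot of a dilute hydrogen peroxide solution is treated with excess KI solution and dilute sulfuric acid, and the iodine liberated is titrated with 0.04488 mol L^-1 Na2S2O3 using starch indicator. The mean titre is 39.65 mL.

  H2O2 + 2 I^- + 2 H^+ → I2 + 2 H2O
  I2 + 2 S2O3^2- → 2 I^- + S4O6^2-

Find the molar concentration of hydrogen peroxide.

n(S2O3^2-) = 0.03965 × 0.04488 = 1.779 × 10^-3 mol
n(I2) = n(S2O3^2-)/2 = 8.897 × 10^-4 mol
n(H2O2) in the aliquot = 8.897 × 10^-4 mol (1:1 ratio)
[H2O2] = 8.897 × 10^-4 / 0.02043 = 0.04355 mol/L

0.04355 mol/L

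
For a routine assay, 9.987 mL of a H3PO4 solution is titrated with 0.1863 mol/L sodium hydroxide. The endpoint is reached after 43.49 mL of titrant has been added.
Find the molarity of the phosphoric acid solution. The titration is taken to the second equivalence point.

H3PO4 + 2 NaOH → Na2HPO4 + 2 H2O
n(NaOH) = 0.04349 L × 0.1863 mol/L = 8.102 × 10^-3 mol
From the 1:2 mole ratio, n(H3PO4) = 1/2 × 8.102 × 10^-3 = 4.051 × 10^-3 mol
[H3PO4] = 4.051 × 10^-3 mol / 0.009987 L = 0.4056 mol/L

0.4056 mol/L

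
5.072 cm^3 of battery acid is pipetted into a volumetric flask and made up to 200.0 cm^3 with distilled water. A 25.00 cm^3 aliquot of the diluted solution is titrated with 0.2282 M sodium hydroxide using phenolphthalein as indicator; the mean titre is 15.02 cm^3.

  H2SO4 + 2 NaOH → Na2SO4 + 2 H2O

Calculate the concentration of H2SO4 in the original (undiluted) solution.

n(NaOH) = 0.01502 × 0.2282 = 3.428 × 10^-3 mol
From the 1:2 ratio, n(H2SO4) in the aliquot = 1/2 × 3.428 × 10^-3 = 1.714 × 10^-3 mol
[H2SO4]_dilute = 1.714 × 10^-3 / 0.02500 = 0.06855 mol/L
Dilution factor = 200.0 / 5.072 = 39.43
[H2SO4]_stock = 0.06855 × 39.43 = 2.703 mol/L

2.703 M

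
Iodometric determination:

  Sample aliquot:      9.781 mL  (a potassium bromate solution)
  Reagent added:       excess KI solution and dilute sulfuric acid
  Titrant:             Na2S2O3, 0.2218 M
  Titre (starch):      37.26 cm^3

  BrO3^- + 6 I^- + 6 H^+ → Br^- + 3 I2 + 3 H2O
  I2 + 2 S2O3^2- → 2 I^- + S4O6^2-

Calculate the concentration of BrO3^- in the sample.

0.1408 M

n(S2O3^2-) = 0.03726 × 0.2218 = 8.264 × 10^-3 mol
n(I2) = n(S2O3^2-)/2 = 4.132 × 10^-3 mol
From the 1:3 ratio, n(BrO3^-) in the aliquot = 1/3 × 4.132 × 10^-3 = 1.377 × 10^-3 mol
[BrO3^-] = 1.377 × 10^-3 / 0.009781 = 0.1408 mol/L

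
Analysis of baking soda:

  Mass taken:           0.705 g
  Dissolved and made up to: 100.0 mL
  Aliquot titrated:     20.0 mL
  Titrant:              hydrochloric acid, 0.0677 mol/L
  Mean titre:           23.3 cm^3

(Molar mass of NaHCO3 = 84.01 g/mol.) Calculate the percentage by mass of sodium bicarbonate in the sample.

NaHCO3 + HCl → NaCl + H2O + CO2
n(HCl) per titration = 0.0233 × 0.0677 = 1.58 × 10^-3 mol
n(NaHCO3) in each aliquot = 1.58 × 10^-3 mol (1:1 ratio)
n(NaHCO3) in the whole flask = 1.58 × 10^-3 × 100.0/20.0 = 7.89 × 10^-3 mol
mass of NaHCO3 = 7.89 × 10^-3 × 84.01 = 0.663 g
% NaHCO3 = 0.663 / 0.705 × 100 = 94.0 %

94.0 %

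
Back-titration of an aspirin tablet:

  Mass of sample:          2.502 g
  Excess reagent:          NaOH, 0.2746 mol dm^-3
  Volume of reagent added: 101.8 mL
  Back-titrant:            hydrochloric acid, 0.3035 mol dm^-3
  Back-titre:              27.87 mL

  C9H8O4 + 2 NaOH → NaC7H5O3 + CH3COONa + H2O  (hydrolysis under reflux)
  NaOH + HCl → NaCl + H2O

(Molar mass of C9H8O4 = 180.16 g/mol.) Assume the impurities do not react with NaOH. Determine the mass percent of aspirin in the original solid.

n(NaOH) added = 0.1018 × 0.2746 = 0.02795 mol
n(HCl) used in back-titration = 0.02787 × 0.3035 = 8.459 × 10^-3 mol
n(NaOH) left over = 8.459 × 10^-3 mol (1:1 ratio)
n(NaOH) consumed by analyte = 0.02795 − 8.459 × 10^-3 = 0.01950 mol
From the 1:2 ratio, n(C9H8O4) = 1/2 × 0.01950 = 9.748 × 10^-3 mol
mass of C9H8O4 = 9.748 × 10^-3 × 180.16 = 1.756 g
% C9H8O4 = 1.756 / 2.502 × 100 = 70.19 %

70.19 %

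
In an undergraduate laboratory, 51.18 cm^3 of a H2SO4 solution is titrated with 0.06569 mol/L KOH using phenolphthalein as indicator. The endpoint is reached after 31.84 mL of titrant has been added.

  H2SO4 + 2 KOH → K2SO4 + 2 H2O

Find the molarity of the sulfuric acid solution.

n(KOH) = 0.03184 L × 0.06569 mol/L = 2.092 × 10^-3 mol
From the 1:2 mole ratio, n(H2SO4) = 1/2 × 2.092 × 10^-3 = 1.046 × 10^-3 mol
[H2SO4] = 1.046 × 10^-3 mol / 0.05118 L = 0.02043 mol/L

0.02043 mol/L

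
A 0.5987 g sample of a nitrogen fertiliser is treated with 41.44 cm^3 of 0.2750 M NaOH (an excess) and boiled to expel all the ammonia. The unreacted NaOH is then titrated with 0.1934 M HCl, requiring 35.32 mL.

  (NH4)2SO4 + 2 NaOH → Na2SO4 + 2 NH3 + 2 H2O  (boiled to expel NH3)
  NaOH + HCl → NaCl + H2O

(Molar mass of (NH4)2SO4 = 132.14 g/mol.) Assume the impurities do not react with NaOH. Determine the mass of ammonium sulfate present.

n(NaOH) added = 0.04144 × 0.2750 = 0.01140 mol
n(HCl) used in back-titration = 0.03532 × 0.1934 = 6.831 × 10^-3 mol
n(NaOH) left over = 6.831 × 10^-3 mol (1:1 ratio)
n(NaOH) consumed by analyte = 0.01140 − 6.831 × 10^-3 = 4.565 × 10^-3 mol
From the 1:2 ratio, n((NH4)2SO4) = 1/2 × 4.565 × 10^-3 = 2.283 × 10^-3 mol
mass of (NH4)2SO4 = 2.283 × 10^-3 × 132.14 = 0.3016 g

0.3016 g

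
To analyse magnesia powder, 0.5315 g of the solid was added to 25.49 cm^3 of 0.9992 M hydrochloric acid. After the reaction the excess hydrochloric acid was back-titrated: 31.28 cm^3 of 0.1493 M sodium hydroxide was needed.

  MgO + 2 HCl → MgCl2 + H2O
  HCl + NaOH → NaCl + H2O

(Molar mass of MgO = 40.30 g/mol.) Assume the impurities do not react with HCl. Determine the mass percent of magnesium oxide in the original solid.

78.85 %

n(HCl) added = 0.02549 × 0.9992 = 0.02547 mol
n(NaOH) used in back-titration = 0.03128 × 0.1493 = 4.670 × 10^-3 mol
n(HCl) left over = 4.670 × 10^-3 mol (1:1 ratio)
n(HCl) consumed by analyte = 0.02547 − 4.670 × 10^-3 = 0.02080 mol
From the 1:2 ratio, n(MgO) = 1/2 × 0.02080 = 0.01040 mol
mass of MgO = 0.01040 × 40.30 = 0.4191 g
% MgO = 0.4191 / 0.5315 × 100 = 78.85 %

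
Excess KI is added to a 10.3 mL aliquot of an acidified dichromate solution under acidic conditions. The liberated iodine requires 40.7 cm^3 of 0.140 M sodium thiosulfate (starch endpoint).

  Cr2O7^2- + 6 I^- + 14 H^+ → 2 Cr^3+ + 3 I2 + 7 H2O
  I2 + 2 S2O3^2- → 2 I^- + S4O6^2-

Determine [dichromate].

0.0922 M

n(S2O3^2-) = 0.0407 × 0.140 = 5.70 × 10^-3 mol
n(I2) = n(S2O3^2-)/2 = 2.85 × 10^-3 mol
From the 1:3 ratio, n(Cr2O7^2-) in the aliquot = 1/3 × 2.85 × 10^-3 = 9.50 × 10^-4 mol
[Cr2O7^2-] = 9.50 × 10^-4 / 0.0103 = 0.0922 mol/L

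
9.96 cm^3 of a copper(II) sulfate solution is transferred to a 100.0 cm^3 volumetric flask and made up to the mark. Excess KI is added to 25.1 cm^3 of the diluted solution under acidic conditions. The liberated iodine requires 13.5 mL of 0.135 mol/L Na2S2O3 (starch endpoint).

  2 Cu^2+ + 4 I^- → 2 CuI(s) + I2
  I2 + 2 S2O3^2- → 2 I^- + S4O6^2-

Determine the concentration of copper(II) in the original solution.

0.729 mol/L

n(S2O3^2-) = 0.0135 × 0.135 = 1.82 × 10^-3 mol
n(I2) = n(S2O3^2-)/2 = 9.11 × 10^-4 mol
From the 2:1 ratio, n(Cu2+) in the aliquot = 2/1 × 9.11 × 10^-4 = 1.82 × 10^-3 mol
[Cu2+]_dilute = 1.82 × 10^-3 / 0.0251 = 0.0726 mol/L
[Cu2+]_original = 0.0726 × 100.0/9.96 = 0.729 mol/L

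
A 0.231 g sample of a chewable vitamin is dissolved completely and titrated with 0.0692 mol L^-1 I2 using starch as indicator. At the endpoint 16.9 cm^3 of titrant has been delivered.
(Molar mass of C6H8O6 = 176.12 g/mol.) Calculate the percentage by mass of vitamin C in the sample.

C6H8O6 + I2 → C6H6O6 + 2 HI
n(I2) = 0.0169 L × 0.0692 mol/L = 1.17 × 10^-3 mol
n(C6H8O6) = 1.17 × 10^-3 mol (1:1 ratio)
mass of C6H8O6 = 1.17 × 10^-3 × 176.12 g/mol = 0.206 g
% C6H8O6 = 0.206 / 0.231 × 100 = 89.2 %

89.2 %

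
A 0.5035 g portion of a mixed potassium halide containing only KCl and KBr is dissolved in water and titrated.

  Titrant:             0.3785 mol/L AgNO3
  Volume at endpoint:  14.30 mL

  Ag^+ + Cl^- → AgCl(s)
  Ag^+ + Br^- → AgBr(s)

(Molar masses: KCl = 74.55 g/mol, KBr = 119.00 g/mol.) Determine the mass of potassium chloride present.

0.2358 g

n(AgNO3) = 0.01430 × 0.3785 = 5.413 × 10^-3 mol
Let x = n(KCl), y = n(KBr).
Titrant: 1x + 1y = 5.413 × 10^-3;  mass: 74.55x + 119.00y = 0.5035
Solving, x = 3.163 × 10^-3 mol, y = 2.250 × 10^-3 mol
mass of KCl = 3.163 × 10^-3 × 74.55 = 0.2358 g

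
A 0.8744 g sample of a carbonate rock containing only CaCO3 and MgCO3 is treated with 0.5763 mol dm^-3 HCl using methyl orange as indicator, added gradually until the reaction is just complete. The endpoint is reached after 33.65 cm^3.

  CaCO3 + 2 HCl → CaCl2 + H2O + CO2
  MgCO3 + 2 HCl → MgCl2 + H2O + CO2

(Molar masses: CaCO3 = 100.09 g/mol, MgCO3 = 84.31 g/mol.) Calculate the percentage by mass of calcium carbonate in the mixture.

41.28 %

n(HCl) = 0.03365 × 0.5763 = 0.01939 mol
Let x = n(CaCO3), y = n(MgCO3).
Titrant: 2x + 2y = 0.01939;  mass: 100.09x + 84.31y = 0.8744
Solving, x = 3.606 × 10^-3 mol, y = 6.090 × 10^-3 mol
mass of CaCO3 = 3.606 × 10^-3 × 100.09 = 0.3610 g
% CaCO3 = 0.3610 / 0.8744 × 100 = 41.28 %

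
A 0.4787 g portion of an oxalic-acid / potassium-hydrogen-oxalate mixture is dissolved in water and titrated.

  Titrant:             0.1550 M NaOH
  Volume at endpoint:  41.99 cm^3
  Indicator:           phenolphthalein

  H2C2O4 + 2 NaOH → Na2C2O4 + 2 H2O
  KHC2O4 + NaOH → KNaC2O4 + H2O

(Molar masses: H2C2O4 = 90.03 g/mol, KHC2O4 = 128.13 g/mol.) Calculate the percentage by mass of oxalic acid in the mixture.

40.19 %

n(NaOH) = 0.04199 × 0.1550 = 6.508 × 10^-3 mol
Let x = n(H2C2O4), y = n(KHC2O4).
Titrant: 2x + 1y = 6.508 × 10^-3;  mass: 90.03x + 128.13y = 0.4787
Solving, x = 2.137 × 10^-3 mol, y = 2.235 × 10^-3 mol
mass of H2C2O4 = 2.137 × 10^-3 × 90.03 = 0.1924 g
% H2C2O4 = 0.1924 / 0.4787 × 100 = 40.19 %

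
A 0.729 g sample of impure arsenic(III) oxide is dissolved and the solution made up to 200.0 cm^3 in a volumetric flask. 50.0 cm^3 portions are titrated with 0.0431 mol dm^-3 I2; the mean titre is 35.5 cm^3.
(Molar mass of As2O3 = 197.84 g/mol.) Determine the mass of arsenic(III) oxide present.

0.605 g

As2O3 + 2 I2 + 2 H2O → As2O5 + 4 HI
n(I2) per titration = 0.0355 × 0.0431 = 1.53 × 10^-3 mol
From the 1:2 ratio, n(As2O3) in each aliquot = 1/2 × 1.53 × 10^-3 = 7.65 × 10^-4 mol
n(As2O3) in the whole flask = 7.65 × 10^-4 × 200.0/50.0 = 3.06 × 10^-3 mol
mass of As2O3 = 3.06 × 10^-3 × 197.84 = 0.605 g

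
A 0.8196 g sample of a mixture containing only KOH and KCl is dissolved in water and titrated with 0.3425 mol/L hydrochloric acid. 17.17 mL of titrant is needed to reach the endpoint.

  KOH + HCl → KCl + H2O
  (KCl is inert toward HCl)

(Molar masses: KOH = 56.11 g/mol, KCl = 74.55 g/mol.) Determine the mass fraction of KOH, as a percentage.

n(HCl) = 0.01717 × 0.3425 = 5.881 × 10^-3 mol
Let x = n(KOH), y = n(KCl).
Titrant: 1x = 5.881 × 10^-3;  mass: 56.11x + 74.55y = 0.8196
Solving, x = 5.881 × 10^-3 mol, y = 6.568 × 10^-3 mol
mass of KOH = 5.881 × 10^-3 × 56.11 = 0.3300 g
% KOH = 0.3300 / 0.8196 × 100 = 40.26 %

40.26 %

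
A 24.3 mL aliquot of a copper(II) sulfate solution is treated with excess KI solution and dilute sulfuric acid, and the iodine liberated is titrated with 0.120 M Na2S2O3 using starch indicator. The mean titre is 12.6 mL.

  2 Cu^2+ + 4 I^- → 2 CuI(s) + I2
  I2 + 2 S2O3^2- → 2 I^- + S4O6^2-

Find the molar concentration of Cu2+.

0.0622 M

n(S2O3^2-) = 0.0126 × 0.120 = 1.51 × 10^-3 mol
n(I2) = n(S2O3^2-)/2 = 7.56 × 10^-4 mol
From the 2:1 ratio, n(Cu2+) in the aliquot = 2/1 × 7.56 × 10^-4 = 1.51 × 10^-3 mol
[Cu2+] = 1.51 × 10^-3 / 0.0243 = 0.0622 mol/L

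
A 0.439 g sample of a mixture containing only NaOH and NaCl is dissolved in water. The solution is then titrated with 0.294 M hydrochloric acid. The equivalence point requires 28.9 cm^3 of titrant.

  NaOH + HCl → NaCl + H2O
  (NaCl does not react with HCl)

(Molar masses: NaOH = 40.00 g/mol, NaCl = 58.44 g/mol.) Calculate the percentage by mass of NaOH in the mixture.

n(HCl) = 0.0289 × 0.294 = 8.50 × 10^-3 mol
Let x = n(NaOH), y = n(NaCl).
Titrant: 1x = 8.50 × 10^-3;  mass: 40.00x + 58.44y = 0.439
Solving, x = 8.50 × 10^-3 mol, y = 1.70 × 10^-3 mol
mass of NaOH = 8.50 × 10^-3 × 40.00 = 0.340 g
% NaOH = 0.340 / 0.439 × 100 = 77.4 %

77.4 %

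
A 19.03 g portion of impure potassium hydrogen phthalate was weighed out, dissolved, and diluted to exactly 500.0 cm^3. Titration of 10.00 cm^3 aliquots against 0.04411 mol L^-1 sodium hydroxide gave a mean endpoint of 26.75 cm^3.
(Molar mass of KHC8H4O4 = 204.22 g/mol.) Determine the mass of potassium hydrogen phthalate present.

KHC8H4O4 + NaOH → KNaC8H4O4 + H2O
n(NaOH) per titration = 0.02675 × 0.04411 = 1.180 × 10^-3 mol
n(KHC8H4O4) in each aliquot = 1.180 × 10^-3 mol (1:1 ratio)
n(KHC8H4O4) in the whole flask = 1.180 × 10^-3 × 500.0/10.00 = 0.05900 mol
mass of KHC8H4O4 = 0.05900 × 204.22 = 12.05 g

12.05 g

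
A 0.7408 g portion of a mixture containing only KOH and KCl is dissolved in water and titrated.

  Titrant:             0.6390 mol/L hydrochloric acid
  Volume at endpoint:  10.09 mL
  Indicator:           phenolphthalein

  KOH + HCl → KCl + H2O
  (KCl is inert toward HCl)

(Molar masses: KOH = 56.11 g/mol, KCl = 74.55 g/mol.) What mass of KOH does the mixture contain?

0.3618 g

n(HCl) = 0.01009 × 0.6390 = 6.448 × 10^-3 mol
Let x = n(KOH), y = n(KCl).
Titrant: 1x = 6.448 × 10^-3;  mass: 56.11x + 74.55y = 0.7408
Solving, x = 6.448 × 10^-3 mol, y = 5.084 × 10^-3 mol
mass of KOH = 6.448 × 10^-3 × 56.11 = 0.3618 g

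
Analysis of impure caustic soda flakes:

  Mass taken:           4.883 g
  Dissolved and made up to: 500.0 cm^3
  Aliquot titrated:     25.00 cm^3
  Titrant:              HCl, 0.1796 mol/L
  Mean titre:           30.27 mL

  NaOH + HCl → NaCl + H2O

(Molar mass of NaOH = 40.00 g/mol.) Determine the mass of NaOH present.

4.349 g

n(HCl) per titration = 0.03027 × 0.1796 = 5.436 × 10^-3 mol
n(NaOH) in each aliquot = 5.436 × 10^-3 mol (1:1 ratio)
n(NaOH) in the whole flask = 5.436 × 10^-3 × 500.0/25.00 = 0.1087 mol
mass of NaOH = 0.1087 × 40.00 = 4.349 g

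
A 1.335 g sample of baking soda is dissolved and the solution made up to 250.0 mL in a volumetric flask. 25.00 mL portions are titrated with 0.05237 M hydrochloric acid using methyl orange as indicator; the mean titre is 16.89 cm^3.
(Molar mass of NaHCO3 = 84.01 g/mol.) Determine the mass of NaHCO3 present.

NaHCO3 + HCl → NaCl + H2O + CO2
n(HCl) per titration = 0.01689 × 0.05237 = 8.845 × 10^-4 mol
n(NaHCO3) in each aliquot = 8.845 × 10^-4 mol (1:1 ratio)
n(NaHCO3) in the whole flask = 8.845 × 10^-4 × 250.0/25.00 = 8.845 × 10^-3 mol
mass of NaHCO3 = 8.845 × 10^-3 × 84.01 = 0.7431 g

0.7431 g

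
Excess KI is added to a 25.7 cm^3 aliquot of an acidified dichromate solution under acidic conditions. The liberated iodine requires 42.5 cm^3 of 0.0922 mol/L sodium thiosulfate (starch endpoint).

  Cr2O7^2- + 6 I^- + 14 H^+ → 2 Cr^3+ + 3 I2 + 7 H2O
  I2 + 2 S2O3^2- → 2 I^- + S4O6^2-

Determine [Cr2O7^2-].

0.0254 mol/L

n(S2O3^2-) = 0.0425 × 0.0922 = 3.92 × 10^-3 mol
n(I2) = n(S2O3^2-)/2 = 1.96 × 10^-3 mol
From the 1:3 ratio, n(Cr2O7^2-) in the aliquot = 1/3 × 1.96 × 10^-3 = 6.53 × 10^-4 mol
[Cr2O7^2-] = 6.53 × 10^-4 / 0.0257 = 0.0254 mol/L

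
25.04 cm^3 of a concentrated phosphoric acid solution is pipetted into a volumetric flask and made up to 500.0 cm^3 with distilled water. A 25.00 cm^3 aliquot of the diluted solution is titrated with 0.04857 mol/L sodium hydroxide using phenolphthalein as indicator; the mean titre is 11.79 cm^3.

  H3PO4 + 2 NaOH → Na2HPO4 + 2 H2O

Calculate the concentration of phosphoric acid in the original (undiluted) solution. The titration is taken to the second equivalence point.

0.2287 mol/L

n(NaOH) = 0.01179 × 0.04857 = 5.726 × 10^-4 mol
From the 1:2 ratio, n(H3PO4) in the aliquot = 1/2 × 5.726 × 10^-4 = 2.863 × 10^-4 mol
[H3PO4]_dilute = 2.863 × 10^-4 / 0.02500 = 0.01145 mol/L
Dilution factor = 500.0 / 25.04 = 19.97
[H3PO4]_stock = 0.01145 × 19.97 = 0.2287 mol/L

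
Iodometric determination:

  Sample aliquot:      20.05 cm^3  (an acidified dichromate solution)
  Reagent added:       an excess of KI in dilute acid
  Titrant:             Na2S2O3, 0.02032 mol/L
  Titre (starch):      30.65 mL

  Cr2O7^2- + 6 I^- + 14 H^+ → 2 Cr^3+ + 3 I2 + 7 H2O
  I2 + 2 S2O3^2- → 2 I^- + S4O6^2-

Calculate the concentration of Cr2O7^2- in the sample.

n(S2O3^2-) = 0.03065 × 0.02032 = 6.228 × 10^-4 mol
n(I2) = n(S2O3^2-)/2 = 3.114 × 10^-4 mol
From the 1:3 ratio, n(Cr2O7^2-) in the aliquot = 1/3 × 3.114 × 10^-4 = 1.038 × 10^-4 mol
[Cr2O7^2-] = 1.038 × 10^-4 / 0.02005 = 0.005177 mol/L

0.005177 mol/L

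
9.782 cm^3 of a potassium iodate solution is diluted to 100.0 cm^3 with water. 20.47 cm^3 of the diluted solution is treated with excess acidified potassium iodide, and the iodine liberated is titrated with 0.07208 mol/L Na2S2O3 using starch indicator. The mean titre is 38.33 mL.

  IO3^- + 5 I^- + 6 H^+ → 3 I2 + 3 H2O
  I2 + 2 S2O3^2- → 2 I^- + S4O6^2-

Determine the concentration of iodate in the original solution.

0.2300 mol/L

n(S2O3^2-) = 0.03833 × 0.07208 = 2.763 × 10^-3 mol
n(I2) = n(S2O3^2-)/2 = 1.381 × 10^-3 mol
From the 1:3 ratio, n(IO3^-) in the aliquot = 1/3 × 1.381 × 10^-3 = 4.605 × 10^-4 mol
[IO3^-]_dilute = 4.605 × 10^-4 / 0.02047 = 0.02249 mol/L
[IO3^-]_original = 0.02249 × 100.0/9.782 = 0.2300 mol/L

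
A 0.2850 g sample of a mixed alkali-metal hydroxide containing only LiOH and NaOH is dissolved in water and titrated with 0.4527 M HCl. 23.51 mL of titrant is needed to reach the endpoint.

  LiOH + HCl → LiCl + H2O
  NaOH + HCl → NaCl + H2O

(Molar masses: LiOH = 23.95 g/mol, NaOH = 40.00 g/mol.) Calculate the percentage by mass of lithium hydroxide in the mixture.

n(HCl) = 0.02351 × 0.4527 = 0.01064 mol
Let x = n(LiOH), y = n(NaOH).
Titrant: 1x + 1y = 0.01064;  mass: 23.95x + 40.00y = 0.2850
Solving, x = 8.768 × 10^-3 mol, y = 1.875 × 10^-3 mol
mass of LiOH = 8.768 × 10^-3 × 23.95 = 0.2100 g
% LiOH = 0.2100 / 0.2850 × 100 = 73.68 %

73.68 %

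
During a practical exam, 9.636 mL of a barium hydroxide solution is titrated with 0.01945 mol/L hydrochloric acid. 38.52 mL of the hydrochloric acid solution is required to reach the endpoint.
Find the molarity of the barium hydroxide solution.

0.03888 mol/L

Ba(OH)2 + 2 HCl → BaCl2 + 2 H2O
n(HCl) = 0.03852 L × 0.01945 mol/L = 7.492 × 10^-4 mol
From the 1:2 mole ratio, n(Ba(OH)2) = 1/2 × 7.492 × 10^-4 = 3.746 × 10^-4 mol
[Ba(OH)2] = 3.746 × 10^-4 mol / 0.009636 L = 0.03888 mol/L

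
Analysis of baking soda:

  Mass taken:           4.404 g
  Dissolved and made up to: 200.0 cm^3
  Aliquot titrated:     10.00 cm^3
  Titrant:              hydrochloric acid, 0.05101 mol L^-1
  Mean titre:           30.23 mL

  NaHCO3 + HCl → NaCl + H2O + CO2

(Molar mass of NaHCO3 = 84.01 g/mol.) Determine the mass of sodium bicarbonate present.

n(HCl) per titration = 0.03023 × 0.05101 = 1.542 × 10^-3 mol
n(NaHCO3) in each aliquot = 1.542 × 10^-3 mol (1:1 ratio)
n(NaHCO3) in the whole flask = 1.542 × 10^-3 × 200.0/10.00 = 0.03084 mol
mass of NaHCO3 = 0.03084 × 84.01 = 2.591 g

2.591 g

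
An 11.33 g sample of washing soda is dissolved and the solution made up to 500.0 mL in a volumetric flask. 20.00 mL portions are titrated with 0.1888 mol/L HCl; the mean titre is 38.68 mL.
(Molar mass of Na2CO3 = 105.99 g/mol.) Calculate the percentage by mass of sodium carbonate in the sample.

Na2CO3 + 2 HCl → 2 NaCl + H2O + CO2
n(HCl) per titration = 0.03868 × 0.1888 = 7.303 × 10^-3 mol
From the 1:2 ratio, n(Na2CO3) in each aliquot = 1/2 × 7.303 × 10^-3 = 3.651 × 10^-3 mol
n(Na2CO3) in the whole flask = 3.651 × 10^-3 × 500.0/20.00 = 0.09128 mol
mass of Na2CO3 = 0.09128 × 105.99 = 9.675 g
% Na2CO3 = 9.675 / 11.33 × 100 = 85.40 %

85.40 %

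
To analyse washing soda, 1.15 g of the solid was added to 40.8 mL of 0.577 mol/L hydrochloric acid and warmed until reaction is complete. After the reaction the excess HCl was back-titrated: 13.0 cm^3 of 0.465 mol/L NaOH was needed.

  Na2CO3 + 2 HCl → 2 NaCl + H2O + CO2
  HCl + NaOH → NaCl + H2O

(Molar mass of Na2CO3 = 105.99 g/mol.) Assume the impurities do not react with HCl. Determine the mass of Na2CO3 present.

0.927 g

n(HCl) added = 0.0408 × 0.577 = 0.0235 mol
n(NaOH) used in back-titration = 0.0130 × 0.465 = 6.04 × 10^-3 mol
n(HCl) left over = 6.04 × 10^-3 mol (1:1 ratio)
n(HCl) consumed by analyte = 0.0235 − 6.04 × 10^-3 = 0.0175 mol
From the 1:2 ratio, n(Na2CO3) = 1/2 × 0.0175 = 8.75 × 10^-3 mol
mass of Na2CO3 = 8.75 × 10^-3 × 105.99 = 0.927 g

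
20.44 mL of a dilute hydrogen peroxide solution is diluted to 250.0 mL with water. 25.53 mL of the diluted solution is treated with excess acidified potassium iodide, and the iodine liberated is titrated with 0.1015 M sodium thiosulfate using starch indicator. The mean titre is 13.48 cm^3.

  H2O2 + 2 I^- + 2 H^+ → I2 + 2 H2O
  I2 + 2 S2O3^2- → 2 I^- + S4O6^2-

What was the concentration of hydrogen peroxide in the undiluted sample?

n(S2O3^2-) = 0.01348 × 0.1015 = 1.368 × 10^-3 mol
n(I2) = n(S2O3^2-)/2 = 6.841 × 10^-4 mol
n(H2O2) in the aliquot = 6.841 × 10^-4 mol (1:1 ratio)
[H2O2]_dilute = 6.841 × 10^-4 / 0.02553 = 0.02680 mol/L
[H2O2]_original = 0.02680 × 250.0/20.44 = 0.3277 mol/L

0.3277 M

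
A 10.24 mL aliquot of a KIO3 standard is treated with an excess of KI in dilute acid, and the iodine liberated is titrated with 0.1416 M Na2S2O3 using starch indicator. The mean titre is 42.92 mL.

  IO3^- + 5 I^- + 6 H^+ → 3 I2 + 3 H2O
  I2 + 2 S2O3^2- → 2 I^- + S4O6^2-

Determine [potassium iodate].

0.09892 M

n(S2O3^2-) = 0.04292 × 0.1416 = 6.077 × 10^-3 mol
n(I2) = n(S2O3^2-)/2 = 3.039 × 10^-3 mol
From the 1:3 ratio, n(IO3^-) in the aliquot = 1/3 × 3.039 × 10^-3 = 1.013 × 10^-3 mol
[IO3^-] = 1.013 × 10^-3 / 0.01024 = 0.09892 mol/L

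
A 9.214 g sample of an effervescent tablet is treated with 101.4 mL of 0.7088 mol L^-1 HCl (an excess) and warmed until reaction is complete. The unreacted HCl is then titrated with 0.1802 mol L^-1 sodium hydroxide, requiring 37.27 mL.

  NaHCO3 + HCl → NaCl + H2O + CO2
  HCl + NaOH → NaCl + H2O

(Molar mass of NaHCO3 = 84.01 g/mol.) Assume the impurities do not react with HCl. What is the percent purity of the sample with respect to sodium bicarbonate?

n(HCl) added = 0.1014 × 0.7088 = 0.07187 mol
n(NaOH) used in back-titration = 0.03727 × 0.1802 = 6.716 × 10^-3 mol
n(HCl) left over = 6.716 × 10^-3 mol (1:1 ratio)
n(HCl) consumed by analyte = 0.07187 − 6.716 × 10^-3 = 0.06516 mol
n(NaHCO3) = 0.06516 mol (1:1 ratio)
mass of NaHCO3 = 0.06516 × 84.01 = 5.474 g
% NaHCO3 = 5.474 / 9.214 × 100 = 59.41 %

59.41 %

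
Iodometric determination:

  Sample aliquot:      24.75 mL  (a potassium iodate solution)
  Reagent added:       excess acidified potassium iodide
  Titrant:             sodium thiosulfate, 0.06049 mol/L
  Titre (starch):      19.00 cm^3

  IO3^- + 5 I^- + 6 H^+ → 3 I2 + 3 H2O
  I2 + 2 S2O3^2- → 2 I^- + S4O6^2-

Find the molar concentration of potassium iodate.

n(S2O3^2-) = 0.01900 × 0.06049 = 1.149 × 10^-3 mol
n(I2) = n(S2O3^2-)/2 = 5.747 × 10^-4 mol
From the 1:3 ratio, n(IO3^-) in the aliquot = 1/3 × 5.747 × 10^-4 = 1.916 × 10^-4 mol
[IO3^-] = 1.916 × 10^-4 / 0.02475 = 0.007739 mol/L

0.007739 mol/L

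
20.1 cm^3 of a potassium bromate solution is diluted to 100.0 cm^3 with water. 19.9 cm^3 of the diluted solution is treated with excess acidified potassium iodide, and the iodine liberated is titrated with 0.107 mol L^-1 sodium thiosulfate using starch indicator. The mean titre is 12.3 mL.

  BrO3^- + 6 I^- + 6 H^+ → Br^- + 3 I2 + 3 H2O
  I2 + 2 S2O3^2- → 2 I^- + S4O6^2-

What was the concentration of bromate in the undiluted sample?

n(S2O3^2-) = 0.0123 × 0.107 = 1.32 × 10^-3 mol
n(I2) = n(S2O3^2-)/2 = 6.58 × 10^-4 mol
From the 1:3 ratio, n(BrO3^-) in the aliquot = 1/3 × 6.58 × 10^-4 = 2.19 × 10^-4 mol
[BrO3^-]_dilute = 2.19 × 10^-4 / 0.0199 = 0.0110 mol/L
[BrO3^-]_original = 0.0110 × 100.0/20.1 = 0.0548 mol/L

0.0548 mol/L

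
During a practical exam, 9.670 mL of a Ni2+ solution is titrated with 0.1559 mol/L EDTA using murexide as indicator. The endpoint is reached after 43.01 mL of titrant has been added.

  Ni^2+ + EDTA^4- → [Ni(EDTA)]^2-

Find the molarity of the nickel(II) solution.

0.6934 mol/L

n(EDTA) = 0.04301 L × 0.1559 mol/L = 6.705 × 10^-3 mol
n(Ni2+) = 6.705 × 10^-3 mol (1:1 mole ratio)
[Ni2+] = 6.705 × 10^-3 mol / 0.009670 L = 0.6934 mol/L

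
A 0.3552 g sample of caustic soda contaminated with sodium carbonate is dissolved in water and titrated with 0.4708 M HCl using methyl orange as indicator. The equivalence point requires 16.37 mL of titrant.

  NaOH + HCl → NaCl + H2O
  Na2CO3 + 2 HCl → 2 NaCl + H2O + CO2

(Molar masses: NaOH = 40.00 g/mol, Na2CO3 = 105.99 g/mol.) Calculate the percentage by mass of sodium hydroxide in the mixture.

n(HCl) = 0.01637 × 0.4708 = 7.707 × 10^-3 mol
Let x = n(NaOH), y = n(Na2CO3).
Titrant: 1x + 2y = 7.707 × 10^-3;  mass: 40.00x + 105.99y = 0.3552
Solving, x = 4.096 × 10^-3 mol, y = 1.805 × 10^-3 mol
mass of NaOH = 4.096 × 10^-3 × 40.00 = 0.1639 g
% NaOH = 0.1639 / 0.3552 × 100 = 46.13 %

46.13 %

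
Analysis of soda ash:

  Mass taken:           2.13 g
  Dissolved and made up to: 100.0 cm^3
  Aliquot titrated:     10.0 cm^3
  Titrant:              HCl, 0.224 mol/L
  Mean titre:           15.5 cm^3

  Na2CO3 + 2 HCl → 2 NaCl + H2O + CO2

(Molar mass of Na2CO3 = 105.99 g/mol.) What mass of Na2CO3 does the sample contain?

n(HCl) per titration = 0.0155 × 0.224 = 3.47 × 10^-3 mol
From the 1:2 ratio, n(Na2CO3) in each aliquot = 1/2 × 3.47 × 10^-3 = 1.74 × 10^-3 mol
n(Na2CO3) in the whole flask = 1.74 × 10^-3 × 100.0/10.0 = 0.0174 mol
mass of Na2CO3 = 0.0174 × 105.99 = 1.84 g

1.84 g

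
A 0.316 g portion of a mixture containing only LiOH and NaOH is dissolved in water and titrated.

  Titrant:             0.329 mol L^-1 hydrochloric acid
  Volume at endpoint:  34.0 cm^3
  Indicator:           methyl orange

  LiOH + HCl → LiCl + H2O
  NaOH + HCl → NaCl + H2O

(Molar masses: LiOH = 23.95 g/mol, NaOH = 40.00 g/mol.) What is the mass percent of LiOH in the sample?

n(HCl) = 0.0340 × 0.329 = 0.0112 mol
Let x = n(LiOH), y = n(NaOH).
Titrant: 1x + 1y = 0.0112;  mass: 23.95x + 40.00y = 0.316
Solving, x = 8.19 × 10^-3 mol, y = 3.00 × 10^-3 mol
mass of LiOH = 8.19 × 10^-3 × 23.95 = 0.196 g
% LiOH = 0.196 / 0.316 × 100 = 62.1 %

62.1 %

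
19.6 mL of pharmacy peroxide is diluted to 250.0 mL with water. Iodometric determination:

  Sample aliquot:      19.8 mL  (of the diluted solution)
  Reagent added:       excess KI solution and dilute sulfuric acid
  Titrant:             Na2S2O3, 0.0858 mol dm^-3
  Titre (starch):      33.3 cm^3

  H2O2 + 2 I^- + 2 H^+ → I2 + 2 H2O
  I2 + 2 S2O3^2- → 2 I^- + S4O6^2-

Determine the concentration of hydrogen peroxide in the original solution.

0.920 mol/L

n(S2O3^2-) = 0.0333 × 0.0858 = 2.86 × 10^-3 mol
n(I2) = n(S2O3^2-)/2 = 1.43 × 10^-3 mol
n(H2O2) in the aliquot = 1.43 × 10^-3 mol (1:1 ratio)
[H2O2]_dilute = 1.43 × 10^-3 / 0.0198 = 0.0721 mol/L
[H2O2]_original = 0.0721 × 250.0/19.6 = 0.920 mol/L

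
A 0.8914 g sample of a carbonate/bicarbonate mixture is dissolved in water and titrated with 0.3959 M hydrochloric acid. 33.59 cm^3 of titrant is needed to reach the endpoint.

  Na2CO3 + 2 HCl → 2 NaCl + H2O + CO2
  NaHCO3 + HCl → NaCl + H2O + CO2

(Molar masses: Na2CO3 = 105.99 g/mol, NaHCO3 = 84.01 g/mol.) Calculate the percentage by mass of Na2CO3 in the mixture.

43.28 %

n(HCl) = 0.03359 × 0.3959 = 0.01330 mol
Let x = n(Na2CO3), y = n(NaHCO3).
Titrant: 2x + 1y = 0.01330;  mass: 105.99x + 84.01y = 0.8914
Solving, x = 3.640 × 10^-3 mol, y = 6.018 × 10^-3 mol
mass of Na2CO3 = 3.640 × 10^-3 × 105.99 = 0.3858 g
% Na2CO3 = 0.3858 / 0.8914 × 100 = 43.28 %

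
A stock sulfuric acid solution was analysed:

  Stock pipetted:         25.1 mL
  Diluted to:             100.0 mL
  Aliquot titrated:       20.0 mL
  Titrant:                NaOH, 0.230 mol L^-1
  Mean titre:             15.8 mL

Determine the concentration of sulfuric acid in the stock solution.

H2SO4 + 2 NaOH → Na2SO4 + 2 H2O
n(NaOH) = 0.0158 × 0.230 = 3.63 × 10^-3 mol
From the 1:2 ratio, n(H2SO4) in the aliquot = 1/2 × 3.63 × 10^-3 = 1.82 × 10^-3 mol
[H2SO4]_dilute = 1.82 × 10^-3 / 0.0200 = 0.0909 mol/L
Dilution factor = 100.0 / 25.1 = 3.984
[H2SO4]_stock = 0.0909 × 3.984 = 0.362 mol/L

0.362 mol/L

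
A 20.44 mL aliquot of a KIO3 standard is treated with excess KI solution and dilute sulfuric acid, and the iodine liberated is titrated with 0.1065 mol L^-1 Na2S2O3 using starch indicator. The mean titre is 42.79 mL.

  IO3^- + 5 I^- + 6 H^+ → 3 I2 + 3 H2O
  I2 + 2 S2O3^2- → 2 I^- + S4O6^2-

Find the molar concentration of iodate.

0.03716 mol/L

n(S2O3^2-) = 0.04279 × 0.1065 = 4.557 × 10^-3 mol
n(I2) = n(S2O3^2-)/2 = 2.279 × 10^-3 mol
From the 1:3 ratio, n(IO3^-) in the aliquot = 1/3 × 2.279 × 10^-3 = 7.595 × 10^-4 mol
[IO3^-] = 7.595 × 10^-4 / 0.02044 = 0.03716 mol/L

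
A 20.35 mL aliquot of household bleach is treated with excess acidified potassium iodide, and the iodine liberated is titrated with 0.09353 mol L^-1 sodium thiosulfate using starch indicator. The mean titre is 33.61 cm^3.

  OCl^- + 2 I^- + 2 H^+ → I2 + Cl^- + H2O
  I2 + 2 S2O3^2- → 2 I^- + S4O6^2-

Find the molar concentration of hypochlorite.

n(S2O3^2-) = 0.03361 × 0.09353 = 3.144 × 10^-3 mol
n(I2) = n(S2O3^2-)/2 = 1.572 × 10^-3 mol
n(OCl^-) in the aliquot = 1.572 × 10^-3 mol (1:1 ratio)
[OCl^-] = 1.572 × 10^-3 / 0.02035 = 0.07724 mol/L

0.07724 mol/L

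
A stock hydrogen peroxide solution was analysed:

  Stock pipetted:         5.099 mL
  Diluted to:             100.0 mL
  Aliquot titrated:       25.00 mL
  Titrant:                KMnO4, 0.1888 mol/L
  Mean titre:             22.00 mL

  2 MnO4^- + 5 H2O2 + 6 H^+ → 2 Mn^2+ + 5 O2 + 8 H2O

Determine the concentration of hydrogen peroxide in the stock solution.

8.146 mol/L

n(KMnO4) = 0.02200 × 0.1888 = 4.154 × 10^-3 mol
From the 5:2 ratio, n(H2O2) in the aliquot = 5/2 × 4.154 × 10^-3 = 0.01038 mol
[H2O2]_dilute = 0.01038 / 0.02500 = 0.4154 mol/L
Dilution factor = 100.0 / 5.099 = 19.61
[H2O2]_stock = 0.4154 × 19.61 = 8.146 mol/L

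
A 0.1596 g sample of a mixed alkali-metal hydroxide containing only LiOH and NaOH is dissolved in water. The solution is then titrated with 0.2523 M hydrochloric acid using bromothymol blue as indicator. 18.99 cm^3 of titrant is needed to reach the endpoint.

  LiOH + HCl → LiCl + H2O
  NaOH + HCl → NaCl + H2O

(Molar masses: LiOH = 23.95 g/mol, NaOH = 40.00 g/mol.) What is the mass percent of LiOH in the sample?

n(HCl) = 0.01899 × 0.2523 = 4.791 × 10^-3 mol
Let x = n(LiOH), y = n(NaOH).
Titrant: 1x + 1y = 4.791 × 10^-3;  mass: 23.95x + 40.00y = 0.1596
Solving, x = 1.997 × 10^-3 mol, y = 2.794 × 10^-3 mol
mass of LiOH = 1.997 × 10^-3 × 23.95 = 0.04782 g
% LiOH = 0.04782 / 0.1596 × 100 = 29.96 %

29.96 %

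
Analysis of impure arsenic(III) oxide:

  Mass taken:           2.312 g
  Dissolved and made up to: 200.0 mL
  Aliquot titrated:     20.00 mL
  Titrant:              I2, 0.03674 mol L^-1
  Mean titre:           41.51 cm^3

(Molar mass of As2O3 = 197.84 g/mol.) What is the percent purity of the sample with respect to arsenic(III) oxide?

65.25 %

As2O3 + 2 I2 + 2 H2O → As2O5 + 4 HI
n(I2) per titration = 0.04151 × 0.03674 = 1.525 × 10^-3 mol
From the 1:2 ratio, n(As2O3) in each aliquot = 1/2 × 1.525 × 10^-3 = 7.625 × 10^-4 mol
n(As2O3) in the whole flask = 7.625 × 10^-4 × 200.0/20.00 = 7.625 × 10^-3 mol
mass of As2O3 = 7.625 × 10^-3 × 197.84 = 1.509 g
% As2O3 = 1.509 / 2.312 × 100 = 65.25 %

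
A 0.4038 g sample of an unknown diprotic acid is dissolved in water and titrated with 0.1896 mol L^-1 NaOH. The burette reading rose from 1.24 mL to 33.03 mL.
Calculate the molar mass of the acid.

n(NaOH) = 0.03179 L × 0.1896 mol/L = 6.027 × 10^-3 mol
From the 1:2 ratio, n(H2A) = 1/2 × 6.027 × 10^-3 = 3.014 × 10^-3 mol
M = m / n = 0.4038 g / 3.014 × 10^-3 mol = 134.0 g/mol

134.0 g/mol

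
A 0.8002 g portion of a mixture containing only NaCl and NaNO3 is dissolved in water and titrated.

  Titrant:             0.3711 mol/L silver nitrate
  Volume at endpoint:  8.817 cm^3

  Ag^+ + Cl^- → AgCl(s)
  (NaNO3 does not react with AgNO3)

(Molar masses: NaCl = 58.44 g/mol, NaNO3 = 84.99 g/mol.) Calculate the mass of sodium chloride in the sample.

0.1912 g

n(AgNO3) = 0.008817 × 0.3711 = 3.272 × 10^-3 mol
Let x = n(NaCl), y = n(NaNO3).
Titrant: 1x = 3.272 × 10^-3;  mass: 58.44x + 84.99y = 0.8002
Solving, x = 3.272 × 10^-3 mol, y = 7.165 × 10^-3 mol
mass of NaCl = 3.272 × 10^-3 × 58.44 = 0.1912 g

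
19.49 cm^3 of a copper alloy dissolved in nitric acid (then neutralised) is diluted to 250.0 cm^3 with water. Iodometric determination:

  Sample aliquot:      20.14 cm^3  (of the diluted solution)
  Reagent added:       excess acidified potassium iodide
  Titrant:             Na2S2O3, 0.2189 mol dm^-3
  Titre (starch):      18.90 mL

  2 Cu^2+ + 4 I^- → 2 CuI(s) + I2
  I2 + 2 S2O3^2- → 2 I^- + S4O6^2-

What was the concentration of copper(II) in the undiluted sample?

2.635 mol/L

n(S2O3^2-) = 0.01890 × 0.2189 = 4.137 × 10^-3 mol
n(I2) = n(S2O3^2-)/2 = 2.069 × 10^-3 mol
From the 2:1 ratio, n(Cu2+) in the aliquot = 2/1 × 2.069 × 10^-3 = 4.137 × 10^-3 mol
[Cu2+]_dilute = 4.137 × 10^-3 / 0.02014 = 0.2054 mol/L
[Cu2+]_original = 0.2054 × 250.0/19.49 = 2.635 mol/L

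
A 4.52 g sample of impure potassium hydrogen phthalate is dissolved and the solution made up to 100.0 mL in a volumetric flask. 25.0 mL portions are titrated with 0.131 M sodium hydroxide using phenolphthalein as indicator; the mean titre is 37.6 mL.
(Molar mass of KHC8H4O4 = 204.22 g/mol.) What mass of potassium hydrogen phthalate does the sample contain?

4.02 g

KHC8H4O4 + NaOH → KNaC8H4O4 + H2O
n(NaOH) per titration = 0.0376 × 0.131 = 4.93 × 10^-3 mol
n(KHC8H4O4) in each aliquot = 4.93 × 10^-3 mol (1:1 ratio)
n(KHC8H4O4) in the whole flask = 4.93 × 10^-3 × 100.0/25.0 = 0.0197 mol
mass of KHC8H4O4 = 0.0197 × 204.22 = 4.02 g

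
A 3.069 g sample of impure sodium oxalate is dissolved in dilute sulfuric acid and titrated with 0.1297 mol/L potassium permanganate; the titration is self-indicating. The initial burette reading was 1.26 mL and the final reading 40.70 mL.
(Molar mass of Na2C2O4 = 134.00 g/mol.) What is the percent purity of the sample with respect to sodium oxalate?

2 MnO4^- + 5 C2O4^2- + 16 H^+ → 2 Mn^2+ + 10 CO2 + 8 H2O
n(KMnO4) = 0.03944 L × 0.1297 mol/L = 5.115 × 10^-3 mol
From the 5:2 ratio, n(Na2C2O4) = 5/2 × 5.115 × 10^-3 = 0.01279 mol
mass of Na2C2O4 = 0.01279 × 134.00 g/mol = 1.714 g
% Na2C2O4 = 1.714 / 3.069 × 100 = 55.84 %

55.84 %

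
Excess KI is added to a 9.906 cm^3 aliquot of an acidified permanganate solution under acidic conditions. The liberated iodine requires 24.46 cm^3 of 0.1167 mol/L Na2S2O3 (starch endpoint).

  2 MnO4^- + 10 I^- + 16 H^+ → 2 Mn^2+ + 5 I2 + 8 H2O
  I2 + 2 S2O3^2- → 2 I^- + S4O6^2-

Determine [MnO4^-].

0.05763 mol/L

n(S2O3^2-) = 0.02446 × 0.1167 = 2.854 × 10^-3 mol
n(I2) = n(S2O3^2-)/2 = 1.427 × 10^-3 mol
From the 2:5 ratio, n(MnO4^-) in the aliquot = 2/5 × 1.427 × 10^-3 = 5.709 × 10^-4 mol
[MnO4^-] = 5.709 × 10^-4 / 0.009906 = 0.05763 mol/L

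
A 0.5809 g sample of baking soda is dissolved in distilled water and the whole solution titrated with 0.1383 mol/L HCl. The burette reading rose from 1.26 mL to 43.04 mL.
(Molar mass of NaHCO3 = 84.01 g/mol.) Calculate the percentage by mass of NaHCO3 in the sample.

83.56 %

NaHCO3 + HCl → NaCl + H2O + CO2
n(HCl) = 0.04178 L × 0.1383 mol/L = 5.778 × 10^-3 mol
n(NaHCO3) = 5.778 × 10^-3 mol (1:1 ratio)
mass of NaHCO3 = 5.778 × 10^-3 × 84.01 g/mol = 0.4854 g
% NaHCO3 = 0.4854 / 0.5809 × 100 = 83.56 %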